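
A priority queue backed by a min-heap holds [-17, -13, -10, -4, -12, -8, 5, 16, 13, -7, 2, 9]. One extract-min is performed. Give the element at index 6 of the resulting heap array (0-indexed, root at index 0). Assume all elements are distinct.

5

remove root -17; move last element 9 to root → [9, -13, -10, -4, -12, -8, 5, 16, 13, -7, 2]
9 vs smaller child -13 at index 1, swap → [-13, 9, -10, -4, -12, -8, 5, 16, 13, -7, 2]
9 vs smaller child -12 at index 4, swap → [-13, -12, -10, -4, 9, -8, 5, 16, 13, -7, 2]
9 vs smaller child -7 at index 9, swap → [-13, -12, -10, -4, -7, -8, 5, 16, 13, 9, 2]
resulting array: [-13, -12, -10, -4, -7, -8, 5, 16, 13, 9, 2]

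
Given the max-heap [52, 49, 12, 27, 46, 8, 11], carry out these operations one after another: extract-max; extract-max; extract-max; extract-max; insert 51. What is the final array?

extract-max → returns 52:
  remove root 52; move last element 11 to root → [11, 49, 12, 27, 46, 8]
  11 vs larger child 49 at index 1, swap → [49, 11, 12, 27, 46, 8]
  11 vs larger child 46 at index 4, swap → [49, 46, 12, 27, 11, 8]
extract-max → returns 49:
  remove root 49; move last element 8 to root → [8, 46, 12, 27, 11]
  8 vs larger child 46 at index 1, swap → [46, 8, 12, 27, 11]
  8 vs larger child 27 at index 3, swap → [46, 27, 12, 8, 11]
extract-max → returns 46:
  remove root 46; move last element 11 to root → [11, 27, 12, 8]
  11 vs larger child 27 at index 1, swap → [27, 11, 12, 8]
extract-max → returns 27:
  remove root 27; move last element 8 to root → [8, 11, 12]
  8 vs larger child 12 at index 2, swap → [12, 11, 8]
insert 51:
  append 51 at index 3 → [12, 11, 8, 51]
  51 > parent 11 at index 1, swap → [12, 51, 8, 11]
  51 > parent 12 at index 0, swap → [51, 12, 8, 11]

[51, 12, 8, 11]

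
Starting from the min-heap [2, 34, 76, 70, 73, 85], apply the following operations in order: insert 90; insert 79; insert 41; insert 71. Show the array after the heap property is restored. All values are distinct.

[2, 34, 76, 41, 71, 85, 90, 79, 70, 73]

insert 90:
  append 90 at index 6 → [2, 34, 76, 70, 73, 85, 90] (no swap needed)
insert 79:
  append 79 at index 7 → [2, 34, 76, 70, 73, 85, 90, 79] (no swap needed)
insert 41:
  append 41 at index 8 → [2, 34, 76, 70, 73, 85, 90, 79, 41]
  41 < parent 70 at index 3, swap → [2, 34, 76, 41, 73, 85, 90, 79, 70]
insert 71:
  append 71 at index 9 → [2, 34, 76, 41, 73, 85, 90, 79, 70, 71]
  71 < parent 73 at index 4, swap → [2, 34, 76, 41, 71, 85, 90, 79, 70, 73]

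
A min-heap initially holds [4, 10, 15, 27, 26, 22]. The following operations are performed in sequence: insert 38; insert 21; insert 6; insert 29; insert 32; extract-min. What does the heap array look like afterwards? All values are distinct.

insert 38:
  append 38 at index 6 → [4, 10, 15, 27, 26, 22, 38] (no swap needed)
insert 21:
  append 21 at index 7 → [4, 10, 15, 27, 26, 22, 38, 21]
  21 < parent 27 at index 3, swap → [4, 10, 15, 21, 26, 22, 38, 27]
insert 6:
  append 6 at index 8 → [4, 10, 15, 21, 26, 22, 38, 27, 6]
  6 < parent 21 at index 3, swap → [4, 10, 15, 6, 26, 22, 38, 27, 21]
  6 < parent 10 at index 1, swap → [4, 6, 15, 10, 26, 22, 38, 27, 21]
insert 29:
  append 29 at index 9 → [4, 6, 15, 10, 26, 22, 38, 27, 21, 29] (no swap needed)
insert 32:
  append 32 at index 10 → [4, 6, 15, 10, 26, 22, 38, 27, 21, 29, 32] (no swap needed)
extract-min → returns 4:
  remove root 4; move last element 32 to root → [32, 6, 15, 10, 26, 22, 38, 27, 21, 29]
  32 vs smaller child 6 at index 1, swap → [6, 32, 15, 10, 26, 22, 38, 27, 21, 29]
  32 vs smaller child 10 at index 3, swap → [6, 10, 15, 32, 26, 22, 38, 27, 21, 29]
  32 vs smaller child 21 at index 8, swap → [6, 10, 15, 21, 26, 22, 38, 27, 32, 29]

[6, 10, 15, 21, 26, 22, 38, 27, 32, 29]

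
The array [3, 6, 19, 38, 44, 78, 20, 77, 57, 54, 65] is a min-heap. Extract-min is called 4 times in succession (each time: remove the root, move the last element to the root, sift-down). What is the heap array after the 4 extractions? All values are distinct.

[38, 44, 54, 57, 77, 78, 65]

extract-min #1 returns 3:
  remove root 3; move last element 65 to root → [65, 6, 19, 38, 44, 78, 20, 77, 57, 54]
  65 vs smaller child 6 at index 1, swap → [6, 65, 19, 38, 44, 78, 20, 77, 57, 54]
  65 vs smaller child 38 at index 3, swap → [6, 38, 19, 65, 44, 78, 20, 77, 57, 54]
  65 vs smaller child 57 at index 8, swap → [6, 38, 19, 57, 44, 78, 20, 77, 65, 54]
extract-min #2 returns 6:
  remove root 6; move last element 54 to root → [54, 38, 19, 57, 44, 78, 20, 77, 65]
  54 vs smaller child 19 at index 2, swap → [19, 38, 54, 57, 44, 78, 20, 77, 65]
  54 vs smaller child 20 at index 6, swap → [19, 38, 20, 57, 44, 78, 54, 77, 65]
extract-min #3 returns 19:
  remove root 19; move last element 65 to root → [65, 38, 20, 57, 44, 78, 54, 77]
  65 vs smaller child 20 at index 2, swap → [20, 38, 65, 57, 44, 78, 54, 77]
  65 vs smaller child 54 at index 6, swap → [20, 38, 54, 57, 44, 78, 65, 77]
extract-min #4 returns 20:
  remove root 20; move last element 77 to root → [77, 38, 54, 57, 44, 78, 65]
  77 vs smaller child 38 at index 1, swap → [38, 77, 54, 57, 44, 78, 65]
  77 vs smaller child 44 at index 4, swap → [38, 44, 54, 57, 77, 78, 65]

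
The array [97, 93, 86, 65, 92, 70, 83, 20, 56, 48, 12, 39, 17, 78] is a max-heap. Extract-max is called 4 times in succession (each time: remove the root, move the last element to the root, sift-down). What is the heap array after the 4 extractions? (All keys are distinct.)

extract-max #1 returns 97:
  remove root 97; move last element 78 to root → [78, 93, 86, 65, 92, 70, 83, 20, 56, 48, 12, 39, 17]
  78 vs larger child 93 at index 1, swap → [93, 78, 86, 65, 92, 70, 83, 20, 56, 48, 12, 39, 17]
  78 vs larger child 92 at index 4, swap → [93, 92, 86, 65, 78, 70, 83, 20, 56, 48, 12, 39, 17]
extract-max #2 returns 93:
  remove root 93; move last element 17 to root → [17, 92, 86, 65, 78, 70, 83, 20, 56, 48, 12, 39]
  17 vs larger child 92 at index 1, swap → [92, 17, 86, 65, 78, 70, 83, 20, 56, 48, 12, 39]
  17 vs larger child 78 at index 4, swap → [92, 78, 86, 65, 17, 70, 83, 20, 56, 48, 12, 39]
  17 vs larger child 48 at index 9, swap → [92, 78, 86, 65, 48, 70, 83, 20, 56, 17, 12, 39]
extract-max #3 returns 92:
  remove root 92; move last element 39 to root → [39, 78, 86, 65, 48, 70, 83, 20, 56, 17, 12]
  39 vs larger child 86 at index 2, swap → [86, 78, 39, 65, 48, 70, 83, 20, 56, 17, 12]
  39 vs larger child 83 at index 6, swap → [86, 78, 83, 65, 48, 70, 39, 20, 56, 17, 12]
extract-max #4 returns 86:
  remove root 86; move last element 12 to root → [12, 78, 83, 65, 48, 70, 39, 20, 56, 17]
  12 vs larger child 83 at index 2, swap → [83, 78, 12, 65, 48, 70, 39, 20, 56, 17]
  12 vs larger child 70 at index 5, swap → [83, 78, 70, 65, 48, 12, 39, 20, 56, 17]

[83, 78, 70, 65, 48, 12, 39, 20, 56, 17]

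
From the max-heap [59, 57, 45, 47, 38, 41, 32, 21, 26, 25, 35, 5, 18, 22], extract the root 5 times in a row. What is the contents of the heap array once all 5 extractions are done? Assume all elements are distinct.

extract-max #1 returns 59:
  remove root 59; move last element 22 to root → [22, 57, 45, 47, 38, 41, 32, 21, 26, 25, 35, 5, 18]
  22 vs larger child 57 at index 1, swap → [57, 22, 45, 47, 38, 41, 32, 21, 26, 25, 35, 5, 18]
  22 vs larger child 47 at index 3, swap → [57, 47, 45, 22, 38, 41, 32, 21, 26, 25, 35, 5, 18]
  22 vs larger child 26 at index 8, swap → [57, 47, 45, 26, 38, 41, 32, 21, 22, 25, 35, 5, 18]
extract-max #2 returns 57:
  remove root 57; move last element 18 to root → [18, 47, 45, 26, 38, 41, 32, 21, 22, 25, 35, 5]
  18 vs larger child 47 at index 1, swap → [47, 18, 45, 26, 38, 41, 32, 21, 22, 25, 35, 5]
  18 vs larger child 38 at index 4, swap → [47, 38, 45, 26, 18, 41, 32, 21, 22, 25, 35, 5]
  18 vs larger child 35 at index 10, swap → [47, 38, 45, 26, 35, 41, 32, 21, 22, 25, 18, 5]
extract-max #3 returns 47:
  remove root 47; move last element 5 to root → [5, 38, 45, 26, 35, 41, 32, 21, 22, 25, 18]
  5 vs larger child 45 at index 2, swap → [45, 38, 5, 26, 35, 41, 32, 21, 22, 25, 18]
  5 vs larger child 41 at index 5, swap → [45, 38, 41, 26, 35, 5, 32, 21, 22, 25, 18]
extract-max #4 returns 45:
  remove root 45; move last element 18 to root → [18, 38, 41, 26, 35, 5, 32, 21, 22, 25]
  18 vs larger child 41 at index 2, swap → [41, 38, 18, 26, 35, 5, 32, 21, 22, 25]
  18 vs larger child 32 at index 6, swap → [41, 38, 32, 26, 35, 5, 18, 21, 22, 25]
extract-max #5 returns 41:
  remove root 41; move last element 25 to root → [25, 38, 32, 26, 35, 5, 18, 21, 22]
  25 vs larger child 38 at index 1, swap → [38, 25, 32, 26, 35, 5, 18, 21, 22]
  25 vs larger child 35 at index 4, swap → [38, 35, 32, 26, 25, 5, 18, 21, 22]

[38, 35, 32, 26, 25, 5, 18, 21, 22]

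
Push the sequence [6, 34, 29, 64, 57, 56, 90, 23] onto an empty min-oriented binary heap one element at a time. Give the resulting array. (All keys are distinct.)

Insert 6:
  append 6 at index 0 → [6] (no swap needed)
Insert 34:
  append 34 at index 1 → [6, 34] (no swap needed)
Insert 29:
  append 29 at index 2 → [6, 34, 29] (no swap needed)
Insert 64:
  append 64 at index 3 → [6, 34, 29, 64] (no swap needed)
Insert 57:
  append 57 at index 4 → [6, 34, 29, 64, 57] (no swap needed)
Insert 56:
  append 56 at index 5 → [6, 34, 29, 64, 57, 56] (no swap needed)
Insert 90:
  append 90 at index 6 → [6, 34, 29, 64, 57, 56, 90] (no swap needed)
Insert 23:
  append 23 at index 7 → [6, 34, 29, 64, 57, 56, 90, 23]
  23 < parent 64 at index 3, swap → [6, 34, 29, 23, 57, 56, 90, 64]
  23 < parent 34 at index 1, swap → [6, 23, 29, 34, 57, 56, 90, 64]

[6, 23, 29, 34, 57, 56, 90, 64]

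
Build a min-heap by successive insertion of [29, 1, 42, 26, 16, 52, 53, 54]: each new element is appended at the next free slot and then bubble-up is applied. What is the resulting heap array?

[1, 16, 42, 29, 26, 52, 53, 54]

Insert 29:
  append 29 at index 0 → [29] (no swap needed)
Insert 1:
  append 1 at index 1 → [29, 1]
  1 < parent 29 at index 0, swap → [1, 29]
Insert 42:
  append 42 at index 2 → [1, 29, 42] (no swap needed)
Insert 26:
  append 26 at index 3 → [1, 29, 42, 26]
  26 < parent 29 at index 1, swap → [1, 26, 42, 29]
Insert 16:
  append 16 at index 4 → [1, 26, 42, 29, 16]
  16 < parent 26 at index 1, swap → [1, 16, 42, 29, 26]
Insert 52:
  append 52 at index 5 → [1, 16, 42, 29, 26, 52] (no swap needed)
Insert 53:
  append 53 at index 6 → [1, 16, 42, 29, 26, 52, 53] (no swap needed)
Insert 54:
  append 54 at index 7 → [1, 16, 42, 29, 26, 52, 53, 54] (no swap needed)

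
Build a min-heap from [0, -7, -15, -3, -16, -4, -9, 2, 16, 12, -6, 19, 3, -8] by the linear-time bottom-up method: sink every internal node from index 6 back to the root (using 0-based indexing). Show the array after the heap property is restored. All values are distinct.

[-16, -7, -15, -3, -6, -4, -9, 2, 16, 12, 0, 19, 3, -8]

sift down from index 6: already satisfies heap property
sift down from index 5: already satisfies heap property
sift down from index 4: already satisfies heap property
sift down from index 3: already satisfies heap property
sift down from index 2: already satisfies heap property
sift down from index 1:
  -7 vs smaller child -16 at index 4, swap → [0, -16, -15, -3, -7, -4, -9, 2, 16, 12, -6, 19, 3, -8]
sift down from index 0:
  0 vs smaller child -16 at index 1, swap → [-16, 0, -15, -3, -7, -4, -9, 2, 16, 12, -6, 19, 3, -8]
  0 vs smaller child -7 at index 4, swap → [-16, -7, -15, -3, 0, -4, -9, 2, 16, 12, -6, 19, 3, -8]
  0 vs smaller child -6 at index 10, swap → [-16, -7, -15, -3, -6, -4, -9, 2, 16, 12, 0, 19, 3, -8]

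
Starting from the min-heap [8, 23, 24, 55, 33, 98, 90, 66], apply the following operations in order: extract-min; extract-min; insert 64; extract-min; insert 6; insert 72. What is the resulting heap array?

[6, 55, 33, 72, 66, 98, 64, 90]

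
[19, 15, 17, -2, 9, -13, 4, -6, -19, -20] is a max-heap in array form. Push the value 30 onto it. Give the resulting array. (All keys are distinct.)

[30, 19, 17, -2, 15, -13, 4, -6, -19, -20, 9]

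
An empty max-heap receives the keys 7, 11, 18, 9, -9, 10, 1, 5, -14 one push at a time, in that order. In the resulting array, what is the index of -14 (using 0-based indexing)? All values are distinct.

Insert 7:
  append 7 at index 0 → [7] (no swap needed)
Insert 11:
  append 11 at index 1 → [7, 11]
  11 > parent 7 at index 0, swap → [11, 7]
Insert 18:
  append 18 at index 2 → [11, 7, 18]
  18 > parent 11 at index 0, swap → [18, 7, 11]
Insert 9:
  append 9 at index 3 → [18, 7, 11, 9]
  9 > parent 7 at index 1, swap → [18, 9, 11, 7]
Insert -9:
  append -9 at index 4 → [18, 9, 11, 7, -9] (no swap needed)
Insert 10:
  append 10 at index 5 → [18, 9, 11, 7, -9, 10] (no swap needed)
Insert 1:
  append 1 at index 6 → [18, 9, 11, 7, -9, 10, 1] (no swap needed)
Insert 5:
  append 5 at index 7 → [18, 9, 11, 7, -9, 10, 1, 5] (no swap needed)
Insert -14:
  append -14 at index 8 → [18, 9, 11, 7, -9, 10, 1, 5, -14] (no swap needed)
resulting array: [18, 9, 11, 7, -9, 10, 1, 5, -14]

8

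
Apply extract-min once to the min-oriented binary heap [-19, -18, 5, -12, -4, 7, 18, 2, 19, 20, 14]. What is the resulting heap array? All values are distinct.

remove root -19; move last element 14 to root → [14, -18, 5, -12, -4, 7, 18, 2, 19, 20]
14 vs smaller child -18 at index 1, swap → [-18, 14, 5, -12, -4, 7, 18, 2, 19, 20]
14 vs smaller child -12 at index 3, swap → [-18, -12, 5, 14, -4, 7, 18, 2, 19, 20]
14 vs smaller child 2 at index 7, swap → [-18, -12, 5, 2, -4, 7, 18, 14, 19, 20]

[-18, -12, 5, 2, -4, 7, 18, 14, 19, 20]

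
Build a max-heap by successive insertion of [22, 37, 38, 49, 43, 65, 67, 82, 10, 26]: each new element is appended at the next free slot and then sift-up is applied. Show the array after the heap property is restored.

[82, 67, 65, 43, 38, 37, 49, 22, 10, 26]

Insert 22:
  append 22 at index 0 → [22] (no swap needed)
Insert 37:
  append 37 at index 1 → [22, 37]
  37 > parent 22 at index 0, swap → [37, 22]
Insert 38:
  append 38 at index 2 → [37, 22, 38]
  38 > parent 37 at index 0, swap → [38, 22, 37]
Insert 49:
  append 49 at index 3 → [38, 22, 37, 49]
  49 > parent 22 at index 1, swap → [38, 49, 37, 22]
  49 > parent 38 at index 0, swap → [49, 38, 37, 22]
Insert 43:
  append 43 at index 4 → [49, 38, 37, 22, 43]
  43 > parent 38 at index 1, swap → [49, 43, 37, 22, 38]
Insert 65:
  append 65 at index 5 → [49, 43, 37, 22, 38, 65]
  65 > parent 37 at index 2, swap → [49, 43, 65, 22, 38, 37]
  65 > parent 49 at index 0, swap → [65, 43, 49, 22, 38, 37]
Insert 67:
  append 67 at index 6 → [65, 43, 49, 22, 38, 37, 67]
  67 > parent 49 at index 2, swap → [65, 43, 67, 22, 38, 37, 49]
  67 > parent 65 at index 0, swap → [67, 43, 65, 22, 38, 37, 49]
Insert 82:
  append 82 at index 7 → [67, 43, 65, 22, 38, 37, 49, 82]
  82 > parent 22 at index 3, swap → [67, 43, 65, 82, 38, 37, 49, 22]
  82 > parent 43 at index 1, swap → [67, 82, 65, 43, 38, 37, 49, 22]
  82 > parent 67 at index 0, swap → [82, 67, 65, 43, 38, 37, 49, 22]
Insert 10:
  append 10 at index 8 → [82, 67, 65, 43, 38, 37, 49, 22, 10] (no swap needed)
Insert 26:
  append 26 at index 9 → [82, 67, 65, 43, 38, 37, 49, 22, 10, 26] (no swap needed)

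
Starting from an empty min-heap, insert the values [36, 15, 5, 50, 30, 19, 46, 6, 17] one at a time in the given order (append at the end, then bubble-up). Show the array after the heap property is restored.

[5, 6, 15, 17, 36, 19, 46, 50, 30]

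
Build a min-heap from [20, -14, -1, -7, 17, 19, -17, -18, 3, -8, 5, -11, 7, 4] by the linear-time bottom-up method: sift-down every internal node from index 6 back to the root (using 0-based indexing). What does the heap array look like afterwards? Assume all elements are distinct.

sift down from index 6: already satisfies heap property
sift down from index 5:
  19 vs smaller child -11 at index 11, swap → [20, -14, -1, -7, 17, -11, -17, -18, 3, -8, 5, 19, 7, 4]
sift down from index 4:
  17 vs smaller child -8 at index 9, swap → [20, -14, -1, -7, -8, -11, -17, -18, 3, 17, 5, 19, 7, 4]
sift down from index 3:
  -7 vs smaller child -18 at index 7, swap → [20, -14, -1, -18, -8, -11, -17, -7, 3, 17, 5, 19, 7, 4]
sift down from index 2:
  -1 vs smaller child -17 at index 6, swap → [20, -14, -17, -18, -8, -11, -1, -7, 3, 17, 5, 19, 7, 4]
sift down from index 1:
  -14 vs smaller child -18 at index 3, swap → [20, -18, -17, -14, -8, -11, -1, -7, 3, 17, 5, 19, 7, 4]
sift down from index 0:
  20 vs smaller child -18 at index 1, swap → [-18, 20, -17, -14, -8, -11, -1, -7, 3, 17, 5, 19, 7, 4]
  20 vs smaller child -14 at index 3, swap → [-18, -14, -17, 20, -8, -11, -1, -7, 3, 17, 5, 19, 7, 4]
  20 vs smaller child -7 at index 7, swap → [-18, -14, -17, -7, -8, -11, -1, 20, 3, 17, 5, 19, 7, 4]

[-18, -14, -17, -7, -8, -11, -1, 20, 3, 17, 5, 19, 7, 4]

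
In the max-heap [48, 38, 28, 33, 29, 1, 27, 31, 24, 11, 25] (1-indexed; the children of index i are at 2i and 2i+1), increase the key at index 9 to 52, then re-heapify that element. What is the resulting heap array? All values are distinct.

[52, 48, 28, 38, 29, 1, 27, 31, 33, 11, 25]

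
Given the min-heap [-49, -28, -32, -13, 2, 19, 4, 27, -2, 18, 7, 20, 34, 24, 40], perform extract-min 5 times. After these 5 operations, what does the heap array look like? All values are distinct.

[2, 7, 4, 27, 18, 19, 24, 34, 40, 20]

extract-min #1 returns -49:
  remove root -49; move last element 40 to root → [40, -28, -32, -13, 2, 19, 4, 27, -2, 18, 7, 20, 34, 24]
  40 vs smaller child -32 at index 2, swap → [-32, -28, 40, -13, 2, 19, 4, 27, -2, 18, 7, 20, 34, 24]
  40 vs smaller child 4 at index 6, swap → [-32, -28, 4, -13, 2, 19, 40, 27, -2, 18, 7, 20, 34, 24]
  40 vs only child 24 at index 13, swap → [-32, -28, 4, -13, 2, 19, 24, 27, -2, 18, 7, 20, 34, 40]
extract-min #2 returns -32:
  remove root -32; move last element 40 to root → [40, -28, 4, -13, 2, 19, 24, 27, -2, 18, 7, 20, 34]
  40 vs smaller child -28 at index 1, swap → [-28, 40, 4, -13, 2, 19, 24, 27, -2, 18, 7, 20, 34]
  40 vs smaller child -13 at index 3, swap → [-28, -13, 4, 40, 2, 19, 24, 27, -2, 18, 7, 20, 34]
  40 vs smaller child -2 at index 8, swap → [-28, -13, 4, -2, 2, 19, 24, 27, 40, 18, 7, 20, 34]
extract-min #3 returns -28:
  remove root -28; move last element 34 to root → [34, -13, 4, -2, 2, 19, 24, 27, 40, 18, 7, 20]
  34 vs smaller child -13 at index 1, swap → [-13, 34, 4, -2, 2, 19, 24, 27, 40, 18, 7, 20]
  34 vs smaller child -2 at index 3, swap → [-13, -2, 4, 34, 2, 19, 24, 27, 40, 18, 7, 20]
  34 vs smaller child 27 at index 7, swap → [-13, -2, 4, 27, 2, 19, 24, 34, 40, 18, 7, 20]
extract-min #4 returns -13:
  remove root -13; move last element 20 to root → [20, -2, 4, 27, 2, 19, 24, 34, 40, 18, 7]
  20 vs smaller child -2 at index 1, swap → [-2, 20, 4, 27, 2, 19, 24, 34, 40, 18, 7]
  20 vs smaller child 2 at index 4, swap → [-2, 2, 4, 27, 20, 19, 24, 34, 40, 18, 7]
  20 vs smaller child 7 at index 10, swap → [-2, 2, 4, 27, 7, 19, 24, 34, 40, 18, 20]
extract-min #5 returns -2:
  remove root -2; move last element 20 to root → [20, 2, 4, 27, 7, 19, 24, 34, 40, 18]
  20 vs smaller child 2 at index 1, swap → [2, 20, 4, 27, 7, 19, 24, 34, 40, 18]
  20 vs smaller child 7 at index 4, swap → [2, 7, 4, 27, 20, 19, 24, 34, 40, 18]
  20 vs only child 18 at index 9, swap → [2, 7, 4, 27, 18, 19, 24, 34, 40, 20]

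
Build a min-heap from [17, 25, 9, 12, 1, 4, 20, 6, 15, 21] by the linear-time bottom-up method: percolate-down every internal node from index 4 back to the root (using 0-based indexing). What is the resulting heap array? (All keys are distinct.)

[1, 6, 4, 12, 21, 9, 20, 17, 15, 25]

sift down from index 4: already satisfies heap property
sift down from index 3:
  12 vs smaller child 6 at index 7, swap → [17, 25, 9, 6, 1, 4, 20, 12, 15, 21]
sift down from index 2:
  9 vs smaller child 4 at index 5, swap → [17, 25, 4, 6, 1, 9, 20, 12, 15, 21]
sift down from index 1:
  25 vs smaller child 1 at index 4, swap → [17, 1, 4, 6, 25, 9, 20, 12, 15, 21]
  25 vs only child 21 at index 9, swap → [17, 1, 4, 6, 21, 9, 20, 12, 15, 25]
sift down from index 0:
  17 vs smaller child 1 at index 1, swap → [1, 17, 4, 6, 21, 9, 20, 12, 15, 25]
  17 vs smaller child 6 at index 3, swap → [1, 6, 4, 17, 21, 9, 20, 12, 15, 25]
  17 vs smaller child 12 at index 7, swap → [1, 6, 4, 12, 21, 9, 20, 17, 15, 25]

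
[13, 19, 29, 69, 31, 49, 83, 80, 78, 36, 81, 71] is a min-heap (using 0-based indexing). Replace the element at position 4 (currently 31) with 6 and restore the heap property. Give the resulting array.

[6, 13, 29, 69, 19, 49, 83, 80, 78, 36, 81, 71]

set index 4 from 31 to 6 → [13, 19, 29, 69, 6, 49, 83, 80, 78, 36, 81, 71]
6 < parent 19 at index 1, swap → [13, 6, 29, 69, 19, 49, 83, 80, 78, 36, 81, 71]
6 < parent 13 at index 0, swap → [6, 13, 29, 69, 19, 49, 83, 80, 78, 36, 81, 71]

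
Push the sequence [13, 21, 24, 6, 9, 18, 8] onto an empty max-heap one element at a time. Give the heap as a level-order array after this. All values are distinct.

Insert 13:
  append 13 at index 0 → [13] (no swap needed)
Insert 21:
  append 21 at index 1 → [13, 21]
  21 > parent 13 at index 0, swap → [21, 13]
Insert 24:
  append 24 at index 2 → [21, 13, 24]
  24 > parent 21 at index 0, swap → [24, 13, 21]
Insert 6:
  append 6 at index 3 → [24, 13, 21, 6] (no swap needed)
Insert 9:
  append 9 at index 4 → [24, 13, 21, 6, 9] (no swap needed)
Insert 18:
  append 18 at index 5 → [24, 13, 21, 6, 9, 18] (no swap needed)
Insert 8:
  append 8 at index 6 → [24, 13, 21, 6, 9, 18, 8] (no swap needed)

[24, 13, 21, 6, 9, 18, 8]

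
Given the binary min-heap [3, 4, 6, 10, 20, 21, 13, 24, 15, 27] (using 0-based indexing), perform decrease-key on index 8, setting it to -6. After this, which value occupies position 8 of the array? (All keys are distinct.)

set index 8 from 15 to -6 → [3, 4, 6, 10, 20, 21, 13, 24, -6, 27]
-6 < parent 10 at index 3, swap → [3, 4, 6, -6, 20, 21, 13, 24, 10, 27]
-6 < parent 4 at index 1, swap → [3, -6, 6, 4, 20, 21, 13, 24, 10, 27]
-6 < parent 3 at index 0, swap → [-6, 3, 6, 4, 20, 21, 13, 24, 10, 27]
resulting array: [-6, 3, 6, 4, 20, 21, 13, 24, 10, 27]

10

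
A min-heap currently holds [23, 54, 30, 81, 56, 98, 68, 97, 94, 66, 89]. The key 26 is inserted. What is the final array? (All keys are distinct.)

[23, 54, 26, 81, 56, 30, 68, 97, 94, 66, 89, 98]

append 26 at index 11 → [23, 54, 30, 81, 56, 98, 68, 97, 94, 66, 89, 26]
26 < parent 98 at index 5, swap → [23, 54, 30, 81, 56, 26, 68, 97, 94, 66, 89, 98]
26 < parent 30 at index 2, swap → [23, 54, 26, 81, 56, 30, 68, 97, 94, 66, 89, 98]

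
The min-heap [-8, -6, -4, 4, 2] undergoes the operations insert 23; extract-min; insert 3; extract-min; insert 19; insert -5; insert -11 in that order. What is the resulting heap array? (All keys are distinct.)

[-11, -5, -4, 2, 23, 19, 3, 4]

insert 23:
  append 23 at index 5 → [-8, -6, -4, 4, 2, 23] (no swap needed)
extract-min → returns -8:
  remove root -8; move last element 23 to root → [23, -6, -4, 4, 2]
  23 vs smaller child -6 at index 1, swap → [-6, 23, -4, 4, 2]
  23 vs smaller child 2 at index 4, swap → [-6, 2, -4, 4, 23]
insert 3:
  append 3 at index 5 → [-6, 2, -4, 4, 23, 3] (no swap needed)
extract-min → returns -6:
  remove root -6; move last element 3 to root → [3, 2, -4, 4, 23]
  3 vs smaller child -4 at index 2, swap → [-4, 2, 3, 4, 23]
insert 19:
  append 19 at index 5 → [-4, 2, 3, 4, 23, 19] (no swap needed)
insert -5:
  append -5 at index 6 → [-4, 2, 3, 4, 23, 19, -5]
  -5 < parent 3 at index 2, swap → [-4, 2, -5, 4, 23, 19, 3]
  -5 < parent -4 at index 0, swap → [-5, 2, -4, 4, 23, 19, 3]
insert -11:
  append -11 at index 7 → [-5, 2, -4, 4, 23, 19, 3, -11]
  -11 < parent 4 at index 3, swap → [-5, 2, -4, -11, 23, 19, 3, 4]
  -11 < parent 2 at index 1, swap → [-5, -11, -4, 2, 23, 19, 3, 4]
  -11 < parent -5 at index 0, swap → [-11, -5, -4, 2, 23, 19, 3, 4]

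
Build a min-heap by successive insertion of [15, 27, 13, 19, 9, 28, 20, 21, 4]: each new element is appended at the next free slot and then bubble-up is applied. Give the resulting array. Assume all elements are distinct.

Insert 15:
  append 15 at index 0 → [15] (no swap needed)
Insert 27:
  append 27 at index 1 → [15, 27] (no swap needed)
Insert 13:
  append 13 at index 2 → [15, 27, 13]
  13 < parent 15 at index 0, swap → [13, 27, 15]
Insert 19:
  append 19 at index 3 → [13, 27, 15, 19]
  19 < parent 27 at index 1, swap → [13, 19, 15, 27]
Insert 9:
  append 9 at index 4 → [13, 19, 15, 27, 9]
  9 < parent 19 at index 1, swap → [13, 9, 15, 27, 19]
  9 < parent 13 at index 0, swap → [9, 13, 15, 27, 19]
Insert 28:
  append 28 at index 5 → [9, 13, 15, 27, 19, 28] (no swap needed)
Insert 20:
  append 20 at index 6 → [9, 13, 15, 27, 19, 28, 20] (no swap needed)
Insert 21:
  append 21 at index 7 → [9, 13, 15, 27, 19, 28, 20, 21]
  21 < parent 27 at index 3, swap → [9, 13, 15, 21, 19, 28, 20, 27]
Insert 4:
  append 4 at index 8 → [9, 13, 15, 21, 19, 28, 20, 27, 4]
  4 < parent 21 at index 3, swap → [9, 13, 15, 4, 19, 28, 20, 27, 21]
  4 < parent 13 at index 1, swap → [9, 4, 15, 13, 19, 28, 20, 27, 21]
  4 < parent 9 at index 0, swap → [4, 9, 15, 13, 19, 28, 20, 27, 21]

[4, 9, 15, 13, 19, 28, 20, 27, 21]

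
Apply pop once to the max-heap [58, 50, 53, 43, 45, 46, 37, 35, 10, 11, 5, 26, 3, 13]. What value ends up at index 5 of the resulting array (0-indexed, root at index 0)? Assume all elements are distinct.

26

remove root 58; move last element 13 to root → [13, 50, 53, 43, 45, 46, 37, 35, 10, 11, 5, 26, 3]
13 vs larger child 53 at index 2, swap → [53, 50, 13, 43, 45, 46, 37, 35, 10, 11, 5, 26, 3]
13 vs larger child 46 at index 5, swap → [53, 50, 46, 43, 45, 13, 37, 35, 10, 11, 5, 26, 3]
13 vs larger child 26 at index 11, swap → [53, 50, 46, 43, 45, 26, 37, 35, 10, 11, 5, 13, 3]
resulting array: [53, 50, 46, 43, 45, 26, 37, 35, 10, 11, 5, 13, 3]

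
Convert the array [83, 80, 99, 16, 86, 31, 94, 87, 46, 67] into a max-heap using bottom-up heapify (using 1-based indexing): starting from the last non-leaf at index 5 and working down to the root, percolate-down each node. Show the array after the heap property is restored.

sift down from index 5: already satisfies heap property
sift down from index 4:
  16 vs larger child 87 at index 8, swap → [83, 80, 99, 87, 86, 31, 94, 16, 46, 67]
sift down from index 3: already satisfies heap property
sift down from index 2:
  80 vs larger child 87 at index 4, swap → [83, 87, 99, 80, 86, 31, 94, 16, 46, 67]
sift down from index 1:
  83 vs larger child 99 at index 3, swap → [99, 87, 83, 80, 86, 31, 94, 16, 46, 67]
  83 vs larger child 94 at index 7, swap → [99, 87, 94, 80, 86, 31, 83, 16, 46, 67]

[99, 87, 94, 80, 86, 31, 83, 16, 46, 67]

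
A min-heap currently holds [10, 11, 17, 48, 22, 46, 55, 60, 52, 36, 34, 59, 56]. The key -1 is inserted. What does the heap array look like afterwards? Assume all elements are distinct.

append -1 at index 13 → [10, 11, 17, 48, 22, 46, 55, 60, 52, 36, 34, 59, 56, -1]
-1 < parent 55 at index 6, swap → [10, 11, 17, 48, 22, 46, -1, 60, 52, 36, 34, 59, 56, 55]
-1 < parent 17 at index 2, swap → [10, 11, -1, 48, 22, 46, 17, 60, 52, 36, 34, 59, 56, 55]
-1 < parent 10 at index 0, swap → [-1, 11, 10, 48, 22, 46, 17, 60, 52, 36, 34, 59, 56, 55]

[-1, 11, 10, 48, 22, 46, 17, 60, 52, 36, 34, 59, 56, 55]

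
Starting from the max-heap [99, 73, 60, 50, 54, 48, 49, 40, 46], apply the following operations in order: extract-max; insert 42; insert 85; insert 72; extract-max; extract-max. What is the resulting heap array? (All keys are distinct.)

extract-max → returns 99:
  remove root 99; move last element 46 to root → [46, 73, 60, 50, 54, 48, 49, 40]
  46 vs larger child 73 at index 1, swap → [73, 46, 60, 50, 54, 48, 49, 40]
  46 vs larger child 54 at index 4, swap → [73, 54, 60, 50, 46, 48, 49, 40]
insert 42:
  append 42 at index 8 → [73, 54, 60, 50, 46, 48, 49, 40, 42] (no swap needed)
insert 85:
  append 85 at index 9 → [73, 54, 60, 50, 46, 48, 49, 40, 42, 85]
  85 > parent 46 at index 4, swap → [73, 54, 60, 50, 85, 48, 49, 40, 42, 46]
  85 > parent 54 at index 1, swap → [73, 85, 60, 50, 54, 48, 49, 40, 42, 46]
  85 > parent 73 at index 0, swap → [85, 73, 60, 50, 54, 48, 49, 40, 42, 46]
insert 72:
  append 72 at index 10 → [85, 73, 60, 50, 54, 48, 49, 40, 42, 46, 72]
  72 > parent 54 at index 4, swap → [85, 73, 60, 50, 72, 48, 49, 40, 42, 46, 54]
extract-max → returns 85:
  remove root 85; move last element 54 to root → [54, 73, 60, 50, 72, 48, 49, 40, 42, 46]
  54 vs larger child 73 at index 1, swap → [73, 54, 60, 50, 72, 48, 49, 40, 42, 46]
  54 vs larger child 72 at index 4, swap → [73, 72, 60, 50, 54, 48, 49, 40, 42, 46]
extract-max → returns 73:
  remove root 73; move last element 46 to root → [46, 72, 60, 50, 54, 48, 49, 40, 42]
  46 vs larger child 72 at index 1, swap → [72, 46, 60, 50, 54, 48, 49, 40, 42]
  46 vs larger child 54 at index 4, swap → [72, 54, 60, 50, 46, 48, 49, 40, 42]

[72, 54, 60, 50, 46, 48, 49, 40, 42]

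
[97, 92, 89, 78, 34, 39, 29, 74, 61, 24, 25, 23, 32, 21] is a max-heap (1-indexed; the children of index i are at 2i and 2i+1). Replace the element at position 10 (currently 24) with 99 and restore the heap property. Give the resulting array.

set index 10 from 24 to 99 → [97, 92, 89, 78, 34, 39, 29, 74, 61, 99, 25, 23, 32, 21]
99 > parent 34 at index 5, swap → [97, 92, 89, 78, 99, 39, 29, 74, 61, 34, 25, 23, 32, 21]
99 > parent 92 at index 2, swap → [97, 99, 89, 78, 92, 39, 29, 74, 61, 34, 25, 23, 32, 21]
99 > parent 97 at index 1, swap → [99, 97, 89, 78, 92, 39, 29, 74, 61, 34, 25, 23, 32, 21]

[99, 97, 89, 78, 92, 39, 29, 74, 61, 34, 25, 23, 32, 21]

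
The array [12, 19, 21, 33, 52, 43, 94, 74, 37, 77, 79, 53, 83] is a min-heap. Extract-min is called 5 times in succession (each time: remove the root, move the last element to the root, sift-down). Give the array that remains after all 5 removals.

[43, 52, 53, 74, 77, 83, 94, 79]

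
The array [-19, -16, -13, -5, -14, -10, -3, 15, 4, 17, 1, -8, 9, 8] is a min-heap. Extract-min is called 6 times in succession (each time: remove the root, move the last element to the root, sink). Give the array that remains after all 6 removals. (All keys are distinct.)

[-5, 1, -3, 4, 9, 8, 17, 15]

extract-min #1 returns -19:
  remove root -19; move last element 8 to root → [8, -16, -13, -5, -14, -10, -3, 15, 4, 17, 1, -8, 9]
  8 vs smaller child -16 at index 1, swap → [-16, 8, -13, -5, -14, -10, -3, 15, 4, 17, 1, -8, 9]
  8 vs smaller child -14 at index 4, swap → [-16, -14, -13, -5, 8, -10, -3, 15, 4, 17, 1, -8, 9]
  8 vs smaller child 1 at index 10, swap → [-16, -14, -13, -5, 1, -10, -3, 15, 4, 17, 8, -8, 9]
extract-min #2 returns -16:
  remove root -16; move last element 9 to root → [9, -14, -13, -5, 1, -10, -3, 15, 4, 17, 8, -8]
  9 vs smaller child -14 at index 1, swap → [-14, 9, -13, -5, 1, -10, -3, 15, 4, 17, 8, -8]
  9 vs smaller child -5 at index 3, swap → [-14, -5, -13, 9, 1, -10, -3, 15, 4, 17, 8, -8]
  9 vs smaller child 4 at index 8, swap → [-14, -5, -13, 4, 1, -10, -3, 15, 9, 17, 8, -8]
extract-min #3 returns -14:
  remove root -14; move last element -8 to root → [-8, -5, -13, 4, 1, -10, -3, 15, 9, 17, 8]
  -8 vs smaller child -13 at index 2, swap → [-13, -5, -8, 4, 1, -10, -3, 15, 9, 17, 8]
  -8 vs smaller child -10 at index 5, swap → [-13, -5, -10, 4, 1, -8, -3, 15, 9, 17, 8]
extract-min #4 returns -13:
  remove root -13; move last element 8 to root → [8, -5, -10, 4, 1, -8, -3, 15, 9, 17]
  8 vs smaller child -10 at index 2, swap → [-10, -5, 8, 4, 1, -8, -3, 15, 9, 17]
  8 vs smaller child -8 at index 5, swap → [-10, -5, -8, 4, 1, 8, -3, 15, 9, 17]
extract-min #5 returns -10:
  remove root -10; move last element 17 to root → [17, -5, -8, 4, 1, 8, -3, 15, 9]
  17 vs smaller child -8 at index 2, swap → [-8, -5, 17, 4, 1, 8, -3, 15, 9]
  17 vs smaller child -3 at index 6, swap → [-8, -5, -3, 4, 1, 8, 17, 15, 9]
extract-min #6 returns -8:
  remove root -8; move last element 9 to root → [9, -5, -3, 4, 1, 8, 17, 15]
  9 vs smaller child -5 at index 1, swap → [-5, 9, -3, 4, 1, 8, 17, 15]
  9 vs smaller child 1 at index 4, swap → [-5, 1, -3, 4, 9, 8, 17, 15]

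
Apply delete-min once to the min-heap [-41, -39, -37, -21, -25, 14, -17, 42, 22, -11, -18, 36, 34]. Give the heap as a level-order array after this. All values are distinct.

[-39, -25, -37, -21, -18, 14, -17, 42, 22, -11, 34, 36]

remove root -41; move last element 34 to root → [34, -39, -37, -21, -25, 14, -17, 42, 22, -11, -18, 36]
34 vs smaller child -39 at index 1, swap → [-39, 34, -37, -21, -25, 14, -17, 42, 22, -11, -18, 36]
34 vs smaller child -25 at index 4, swap → [-39, -25, -37, -21, 34, 14, -17, 42, 22, -11, -18, 36]
34 vs smaller child -18 at index 10, swap → [-39, -25, -37, -21, -18, 14, -17, 42, 22, -11, 34, 36]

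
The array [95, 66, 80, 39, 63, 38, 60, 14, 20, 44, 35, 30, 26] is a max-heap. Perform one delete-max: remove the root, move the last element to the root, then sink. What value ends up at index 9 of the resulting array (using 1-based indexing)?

remove root 95; move last element 26 to root → [26, 66, 80, 39, 63, 38, 60, 14, 20, 44, 35, 30]
26 vs larger child 80 at index 3, swap → [80, 66, 26, 39, 63, 38, 60, 14, 20, 44, 35, 30]
26 vs larger child 60 at index 7, swap → [80, 66, 60, 39, 63, 38, 26, 14, 20, 44, 35, 30]
resulting array: [80, 66, 60, 39, 63, 38, 26, 14, 20, 44, 35, 30]

20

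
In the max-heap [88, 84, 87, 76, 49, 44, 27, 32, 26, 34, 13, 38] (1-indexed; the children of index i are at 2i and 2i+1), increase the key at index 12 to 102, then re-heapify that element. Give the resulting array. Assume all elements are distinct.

[102, 84, 88, 76, 49, 87, 27, 32, 26, 34, 13, 44]

set index 12 from 38 to 102 → [88, 84, 87, 76, 49, 44, 27, 32, 26, 34, 13, 102]
102 > parent 44 at index 6, swap → [88, 84, 87, 76, 49, 102, 27, 32, 26, 34, 13, 44]
102 > parent 87 at index 3, swap → [88, 84, 102, 76, 49, 87, 27, 32, 26, 34, 13, 44]
102 > parent 88 at index 1, swap → [102, 84, 88, 76, 49, 87, 27, 32, 26, 34, 13, 44]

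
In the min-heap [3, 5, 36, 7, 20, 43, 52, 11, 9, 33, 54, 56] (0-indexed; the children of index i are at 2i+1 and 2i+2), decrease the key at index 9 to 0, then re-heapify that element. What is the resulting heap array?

[0, 3, 36, 7, 5, 43, 52, 11, 9, 20, 54, 56]

set index 9 from 33 to 0 → [3, 5, 36, 7, 20, 43, 52, 11, 9, 0, 54, 56]
0 < parent 20 at index 4, swap → [3, 5, 36, 7, 0, 43, 52, 11, 9, 20, 54, 56]
0 < parent 5 at index 1, swap → [3, 0, 36, 7, 5, 43, 52, 11, 9, 20, 54, 56]
0 < parent 3 at index 0, swap → [0, 3, 36, 7, 5, 43, 52, 11, 9, 20, 54, 56]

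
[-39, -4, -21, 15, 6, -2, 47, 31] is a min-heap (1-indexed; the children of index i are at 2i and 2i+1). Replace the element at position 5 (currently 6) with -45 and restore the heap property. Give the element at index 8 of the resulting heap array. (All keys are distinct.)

31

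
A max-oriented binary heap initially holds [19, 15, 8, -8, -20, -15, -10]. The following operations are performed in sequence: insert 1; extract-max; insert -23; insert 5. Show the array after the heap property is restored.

insert 1:
  append 1 at index 7 → [19, 15, 8, -8, -20, -15, -10, 1]
  1 > parent -8 at index 3, swap → [19, 15, 8, 1, -20, -15, -10, -8]
extract-max → returns 19:
  remove root 19; move last element -8 to root → [-8, 15, 8, 1, -20, -15, -10]
  -8 vs larger child 15 at index 1, swap → [15, -8, 8, 1, -20, -15, -10]
  -8 vs larger child 1 at index 3, swap → [15, 1, 8, -8, -20, -15, -10]
insert -23:
  append -23 at index 7 → [15, 1, 8, -8, -20, -15, -10, -23] (no swap needed)
insert 5:
  append 5 at index 8 → [15, 1, 8, -8, -20, -15, -10, -23, 5]
  5 > parent -8 at index 3, swap → [15, 1, 8, 5, -20, -15, -10, -23, -8]
  5 > parent 1 at index 1, swap → [15, 5, 8, 1, -20, -15, -10, -23, -8]

[15, 5, 8, 1, -20, -15, -10, -23, -8]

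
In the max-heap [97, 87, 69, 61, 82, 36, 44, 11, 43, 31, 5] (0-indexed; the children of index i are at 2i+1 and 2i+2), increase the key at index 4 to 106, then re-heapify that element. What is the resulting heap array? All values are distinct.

set index 4 from 82 to 106 → [97, 87, 69, 61, 106, 36, 44, 11, 43, 31, 5]
106 > parent 87 at index 1, swap → [97, 106, 69, 61, 87, 36, 44, 11, 43, 31, 5]
106 > parent 97 at index 0, swap → [106, 97, 69, 61, 87, 36, 44, 11, 43, 31, 5]

[106, 97, 69, 61, 87, 36, 44, 11, 43, 31, 5]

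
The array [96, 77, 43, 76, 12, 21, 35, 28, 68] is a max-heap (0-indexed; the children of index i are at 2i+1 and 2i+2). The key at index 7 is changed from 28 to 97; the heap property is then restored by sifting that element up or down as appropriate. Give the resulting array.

set index 7 from 28 to 97 → [96, 77, 43, 76, 12, 21, 35, 97, 68]
97 > parent 76 at index 3, swap → [96, 77, 43, 97, 12, 21, 35, 76, 68]
97 > parent 77 at index 1, swap → [96, 97, 43, 77, 12, 21, 35, 76, 68]
97 > parent 96 at index 0, swap → [97, 96, 43, 77, 12, 21, 35, 76, 68]

[97, 96, 43, 77, 12, 21, 35, 76, 68]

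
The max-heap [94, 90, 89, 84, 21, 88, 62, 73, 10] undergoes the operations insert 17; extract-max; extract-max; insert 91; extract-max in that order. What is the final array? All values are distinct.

insert 17:
  append 17 at index 9 → [94, 90, 89, 84, 21, 88, 62, 73, 10, 17] (no swap needed)
extract-max → returns 94:
  remove root 94; move last element 17 to root → [17, 90, 89, 84, 21, 88, 62, 73, 10]
  17 vs larger child 90 at index 1, swap → [90, 17, 89, 84, 21, 88, 62, 73, 10]
  17 vs larger child 84 at index 3, swap → [90, 84, 89, 17, 21, 88, 62, 73, 10]
  17 vs larger child 73 at index 7, swap → [90, 84, 89, 73, 21, 88, 62, 17, 10]
extract-max → returns 90:
  remove root 90; move last element 10 to root → [10, 84, 89, 73, 21, 88, 62, 17]
  10 vs larger child 89 at index 2, swap → [89, 84, 10, 73, 21, 88, 62, 17]
  10 vs larger child 88 at index 5, swap → [89, 84, 88, 73, 21, 10, 62, 17]
insert 91:
  append 91 at index 8 → [89, 84, 88, 73, 21, 10, 62, 17, 91]
  91 > parent 73 at index 3, swap → [89, 84, 88, 91, 21, 10, 62, 17, 73]
  91 > parent 84 at index 1, swap → [89, 91, 88, 84, 21, 10, 62, 17, 73]
  91 > parent 89 at index 0, swap → [91, 89, 88, 84, 21, 10, 62, 17, 73]
extract-max → returns 91:
  remove root 91; move last element 73 to root → [73, 89, 88, 84, 21, 10, 62, 17]
  73 vs larger child 89 at index 1, swap → [89, 73, 88, 84, 21, 10, 62, 17]
  73 vs larger child 84 at index 3, swap → [89, 84, 88, 73, 21, 10, 62, 17]

[89, 84, 88, 73, 21, 10, 62, 17]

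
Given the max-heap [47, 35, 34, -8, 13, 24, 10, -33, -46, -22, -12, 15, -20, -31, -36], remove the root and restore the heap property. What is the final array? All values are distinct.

[35, 13, 34, -8, -12, 24, 10, -33, -46, -22, -36, 15, -20, -31]

remove root 47; move last element -36 to root → [-36, 35, 34, -8, 13, 24, 10, -33, -46, -22, -12, 15, -20, -31]
-36 vs larger child 35 at index 1, swap → [35, -36, 34, -8, 13, 24, 10, -33, -46, -22, -12, 15, -20, -31]
-36 vs larger child 13 at index 4, swap → [35, 13, 34, -8, -36, 24, 10, -33, -46, -22, -12, 15, -20, -31]
-36 vs larger child -12 at index 10, swap → [35, 13, 34, -8, -12, 24, 10, -33, -46, -22, -36, 15, -20, -31]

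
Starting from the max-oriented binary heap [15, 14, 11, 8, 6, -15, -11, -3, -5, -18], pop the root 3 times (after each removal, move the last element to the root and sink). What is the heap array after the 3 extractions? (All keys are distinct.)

[8, 6, -5, -3, -18, -15, -11]

extract-max #1 returns 15:
  remove root 15; move last element -18 to root → [-18, 14, 11, 8, 6, -15, -11, -3, -5]
  -18 vs larger child 14 at index 1, swap → [14, -18, 11, 8, 6, -15, -11, -3, -5]
  -18 vs larger child 8 at index 3, swap → [14, 8, 11, -18, 6, -15, -11, -3, -5]
  -18 vs larger child -3 at index 7, swap → [14, 8, 11, -3, 6, -15, -11, -18, -5]
extract-max #2 returns 14:
  remove root 14; move last element -5 to root → [-5, 8, 11, -3, 6, -15, -11, -18]
  -5 vs larger child 11 at index 2, swap → [11, 8, -5, -3, 6, -15, -11, -18]
extract-max #3 returns 11:
  remove root 11; move last element -18 to root → [-18, 8, -5, -3, 6, -15, -11]
  -18 vs larger child 8 at index 1, swap → [8, -18, -5, -3, 6, -15, -11]
  -18 vs larger child 6 at index 4, swap → [8, 6, -5, -3, -18, -15, -11]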